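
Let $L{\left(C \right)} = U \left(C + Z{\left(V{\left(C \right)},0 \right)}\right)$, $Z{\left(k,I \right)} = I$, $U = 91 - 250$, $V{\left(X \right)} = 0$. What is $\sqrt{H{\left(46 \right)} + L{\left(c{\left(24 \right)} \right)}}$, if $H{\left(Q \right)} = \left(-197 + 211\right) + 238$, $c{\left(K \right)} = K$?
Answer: $18 i \sqrt{11} \approx 59.699 i$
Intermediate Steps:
$U = -159$
$H{\left(Q \right)} = 252$ ($H{\left(Q \right)} = 14 + 238 = 252$)
$L{\left(C \right)} = - 159 C$ ($L{\left(C \right)} = - 159 \left(C + 0\right) = - 159 C$)
$\sqrt{H{\left(46 \right)} + L{\left(c{\left(24 \right)} \right)}} = \sqrt{252 - 3816} = \sqrt{-3564} = 18 i \sqrt{11}$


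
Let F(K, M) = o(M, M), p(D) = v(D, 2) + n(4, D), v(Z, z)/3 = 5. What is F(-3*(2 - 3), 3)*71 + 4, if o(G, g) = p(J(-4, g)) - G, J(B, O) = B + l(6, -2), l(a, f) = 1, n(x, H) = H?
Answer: 643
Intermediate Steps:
v(Z, z) = 15 (v(Z, z) = 3*5 = 15)
J(B, O) = 1 + B (J(B, O) = B + 1 = 1 + B)
p(D) = 15 + D
o(G, g) = 12 - G (o(G, g) = (15 + (1 - 4)) - G = (15 - 3) - G = 12 - G)
F(K, M) = 12 - M
F(-3*(2 - 3), 3)*71 + 4 = (12 - 1*3)*71 + 4 = (12 - 3)*71 + 4 = 9*71 + 4 = 639 + 4 = 643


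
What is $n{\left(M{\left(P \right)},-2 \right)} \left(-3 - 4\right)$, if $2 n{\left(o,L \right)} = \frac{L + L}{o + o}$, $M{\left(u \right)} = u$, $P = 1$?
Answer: $7$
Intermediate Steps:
$n{\left(o,L \right)} = \frac{L}{2 o}$ ($n{\left(o,L \right)} = \frac{\left(L + L\right) \frac{1}{o + o}}{2} = \frac{2 L \frac{1}{2 o}}{2} = \frac{L \frac{1}{o}}{2} = \frac{L}{2 o}$)
$n{\left(M{\left(P \right)},-2 \right)} \left(-3 - 4\right) = \frac{1}{2} \left(-2\right) 1^{-1} \left(-3 - 4\right) = \frac{1}{2} \left(-2\right) 1 \left(-7\right) = \left(-1\right) \left(-7\right) = 7$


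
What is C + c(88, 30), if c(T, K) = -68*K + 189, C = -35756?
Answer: -37607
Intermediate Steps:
c(T, K) = 189 - 68*K
C + c(88, 30) = -35756 + (189 - 68*30) = -35756 + (189 - 2040) = -35756 - 1851 = -37607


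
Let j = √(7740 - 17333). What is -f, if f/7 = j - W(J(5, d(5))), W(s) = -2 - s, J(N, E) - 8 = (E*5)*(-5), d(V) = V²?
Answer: 4305 - 7*I*√9593 ≈ 4305.0 - 685.61*I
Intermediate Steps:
J(N, E) = 8 - 25*E (J(N, E) = 8 + (E*5)*(-5) = 8 + (5*E)*(-5) = 8 - 25*E)
j = I*√9593 (j = √(-9593) = I*√9593 ≈ 97.944*I)
f = -4305 + 7*I*√9593 (f = 7*(I*√9593 - (-2 - (8 - 25*5²))) = 7*(I*√9593 - (-2 - (8 - 25*25))) = 7*(I*√9593 - (-2 - (8 - 625))) = 7*(I*√9593 - (-2 - 1*(-617))) = 7*(I*√9593 - (-2 + 617)) = 7*(I*√9593 - 1*615) = 7*(I*√9593 - 615) = 7*(-615 + I*√9593) = -4305 + 7*I*√9593 ≈ -4305.0 + 685.61*I)
-f = -(-4305 + 7*I*√9593) = 4305 - 7*I*√9593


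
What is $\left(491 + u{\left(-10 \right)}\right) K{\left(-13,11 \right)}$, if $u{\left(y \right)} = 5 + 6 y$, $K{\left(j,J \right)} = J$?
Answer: $4796$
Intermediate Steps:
$\left(491 + u{\left(-10 \right)}\right) K{\left(-13,11 \right)} = \left(491 + \left(5 + 6 \left(-10\right)\right)\right) 11 = \left(491 + \left(5 - 60\right)\right) 11 = \left(491 - 55\right) 11 = 436 \cdot 11 = 4796$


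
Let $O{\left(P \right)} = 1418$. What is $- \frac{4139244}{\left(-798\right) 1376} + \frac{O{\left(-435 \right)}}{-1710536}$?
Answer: $\frac{73737175445}{19565110768} \approx 3.7688$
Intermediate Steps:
$- \frac{4139244}{\left(-798\right) 1376} + \frac{O{\left(-435 \right)}}{-1710536} = - \frac{4139244}{\left(-798\right) 1376} + \frac{1418}{-1710536} = - \frac{4139244}{-1098048} + 1418 \left(- \frac{1}{1710536}\right) = \left(-4139244\right) \left(- \frac{1}{1098048}\right) - \frac{709}{855268} = \frac{344937}{91504} - \frac{709}{855268} = \frac{73737175445}{19565110768}$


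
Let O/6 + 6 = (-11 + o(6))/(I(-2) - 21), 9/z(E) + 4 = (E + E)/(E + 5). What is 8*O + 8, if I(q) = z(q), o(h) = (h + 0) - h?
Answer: -2824/11 ≈ -256.73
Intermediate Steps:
o(h) = 0 (o(h) = h - h = 0)
z(E) = 9/(-4 + 2*E/(5 + E)) (z(E) = 9/(-4 + (E + E)/(E + 5)) = 9/(-4 + (2*E)/(5 + E)) = 9/(-4 + 2*E/(5 + E)))
I(q) = 9*(-5 - q)/(2*(10 + q))
O = -364/11 (O = -36 + 6*((-11 + 0)/(9*(-5 - 1*(-2))/(2*(10 - 2)) - 21)) = -36 + 6*(-11/((9/2)*(-5 + 2)/8 - 21)) = -36 + 6*(-11/((9/2)*(⅛)*(-3) - 21)) = -36 + 6*(-11/(-27/16 - 21)) = -36 + 6*(-11/(-363/16)) = -36 + 6*(-11*(-16/363)) = -36 + 6*(16/33) = -36 + 32/11 = -364/11 ≈ -33.091)
8*O + 8 = 8*(-364/11) + 8 = -2912/11 + 8 = -2824/11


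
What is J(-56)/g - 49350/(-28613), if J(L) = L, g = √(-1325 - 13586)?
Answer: 49350/28613 + 56*I*√14911/14911 ≈ 1.7247 + 0.4586*I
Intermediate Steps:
g = I*√14911 (g = √(-14911) = I*√14911 ≈ 122.11*I)
J(-56)/g - 49350/(-28613) = -56*(-I*√14911/14911) - 49350/(-28613) = -(-56)*I*√14911/14911 - 49350*(-1/28613) = 56*I*√14911/14911 + 49350/28613 = 49350/28613 + 56*I*√14911/14911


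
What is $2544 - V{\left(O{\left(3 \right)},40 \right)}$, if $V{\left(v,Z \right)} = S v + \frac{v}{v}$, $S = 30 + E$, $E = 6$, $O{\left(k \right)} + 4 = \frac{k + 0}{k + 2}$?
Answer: $\frac{13327}{5} \approx 2665.4$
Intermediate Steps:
$O{\left(k \right)} = -4 + \frac{k}{2 + k}$ ($O{\left(k \right)} = -4 + \frac{k + 0}{k + 2} = -4 + \frac{k}{2 + k}$)
$S = 36$ ($S = 30 + 6 = 36$)
$V{\left(v,Z \right)} = 1 + 36 v$ ($V{\left(v,Z \right)} = 36 v + \frac{v}{v} = 36 v + 1 = 1 + 36 v$)
$2544 - V{\left(O{\left(3 \right)},40 \right)} = 2544 - \left(1 + 36 \frac{-8 - 9}{2 + 3}\right) = 2544 - \left(1 + 36 \frac{-8 - 9}{5}\right) = 2544 - \left(1 + 36 \cdot \frac{1}{5} \left(-17\right)\right) = 2544 - \left(1 + 36 \left(- \frac{17}{5}\right)\right) = 2544 - \left(1 - \frac{612}{5}\right) = 2544 - - \frac{607}{5} = 2544 + \frac{607}{5} = \frac{13327}{5}$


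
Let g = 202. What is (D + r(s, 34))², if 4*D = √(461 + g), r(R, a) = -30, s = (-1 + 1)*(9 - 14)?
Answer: (120 - √663)²/16 ≈ 555.21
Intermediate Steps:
s = 0 (s = 0*(-5) = 0)
D = √663/4 (D = √(461 + 202)/4 = √663/4 ≈ 6.4372)
(D + r(s, 34))² = (√663/4 - 30)² = (-30 + √663/4)²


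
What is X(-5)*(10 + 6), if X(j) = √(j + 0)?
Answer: 16*I*√5 ≈ 35.777*I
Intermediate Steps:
X(j) = √j
X(-5)*(10 + 6) = √(-5)*(10 + 6) = (I*√5)*16 = 16*I*√5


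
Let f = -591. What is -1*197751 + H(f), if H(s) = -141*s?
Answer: -114420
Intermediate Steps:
-1*197751 + H(f) = -1*197751 - 141*(-591) = -197751 + 83331 = -114420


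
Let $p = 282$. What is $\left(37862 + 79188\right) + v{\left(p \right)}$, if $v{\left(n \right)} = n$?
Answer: $117332$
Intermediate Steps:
$\left(37862 + 79188\right) + v{\left(p \right)} = \left(37862 + 79188\right) + 282 = 117050 + 282 = 117332$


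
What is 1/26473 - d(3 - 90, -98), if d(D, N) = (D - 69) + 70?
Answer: 2276679/26473 ≈ 86.000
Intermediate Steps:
d(D, N) = 1 + D (d(D, N) = (-69 + D) + 70 = 1 + D)
1/26473 - d(3 - 90, -98) = 1/26473 - (1 + (3 - 90)) = 1/26473 - (1 - 87) = 1/26473 - 1*(-86) = 1/26473 + 86 = 2276679/26473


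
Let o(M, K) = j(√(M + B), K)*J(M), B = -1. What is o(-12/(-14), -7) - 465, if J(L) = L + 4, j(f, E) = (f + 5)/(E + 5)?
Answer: -3340/7 - 17*I*√7/49 ≈ -477.14 - 0.91791*I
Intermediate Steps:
j(f, E) = (5 + f)/(5 + E)
J(L) = 4 + L
o(M, K) = (4 + M)*(5 + √(-1 + M))/(5 + K) (o(M, K) = ((5 + √(M - 1))/(5 + K))*(4 + M) = ((5 + √(-1 + M))/(5 + K))*(4 + M) = (4 + M)*(5 + √(-1 + M))/(5 + K))
o(-12/(-14), -7) - 465 = (4 - 12/(-14))*(5 + √(-1 - 12/(-14)))/(5 - 7) - 465 = (4 - 12*(-1/14))*(5 + √(-1 - 12*(-1/14)))/(-2) - 465 = -(4 + 6/7)*(5 + √(-1 + 6/7))/2 - 465 = -½*34/7*(5 + √(-⅐)) - 465 = -½*34/7*(5 + I*√7/7) - 465 = (-85/7 - 17*I*√7/49) - 465 = -3340/7 - 17*I*√7/49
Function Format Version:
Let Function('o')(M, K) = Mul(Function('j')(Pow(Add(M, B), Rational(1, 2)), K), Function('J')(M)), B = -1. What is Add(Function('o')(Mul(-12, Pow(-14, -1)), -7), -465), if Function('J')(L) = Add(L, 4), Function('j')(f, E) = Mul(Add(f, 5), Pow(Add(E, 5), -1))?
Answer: Add(Rational(-3340, 7), Mul(Rational(-17, 49), I, Pow(7, Rational(1, 2)))) ≈ Add(-477.14, Mul(-0.91791, I))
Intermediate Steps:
Function('j')(f, E) = Mul(Pow(Add(5, E), -1), Add(5, f)) (Function('j')(f, E) = Mul(Add(5, f), Pow(Add(5, E), -1)) = Mul(Pow(Add(5, E), -1), Add(5, f)))
Function('J')(L) = Add(4, L)
Function('o')(M, K) = Mul(Pow(Add(5, K), -1), Add(4, M), Add(5, Pow(Add(-1, M), Rational(1, 2)))) (Function('o')(M, K) = Mul(Mul(Pow(Add(5, K), -1), Add(5, Pow(Add(M, -1), Rational(1, 2)))), Add(4, M)) = Mul(Mul(Pow(Add(5, K), -1), Add(5, Pow(Add(-1, M), Rational(1, 2)))), Add(4, M)) = Mul(Pow(Add(5, K), -1), Add(4, M), Add(5, Pow(Add(-1, M), Rational(1, 2)))))
Add(Function('o')(Mul(-12, Pow(-14, -1)), -7), -465) = Add(Mul(Pow(Add(5, -7), -1), Add(4, Mul(-12, Pow(-14, -1))), Add(5, Pow(Add(-1, Mul(-12, Pow(-14, -1))), Rational(1, 2)))), -465) = Add(Mul(Pow(-2, -1), Add(4, Mul(-12, Rational(-1, 14))), Add(5, Pow(Add(-1, Mul(-12, Rational(-1, 14))), Rational(1, 2)))), -465) = Add(Mul(Rational(-1, 2), Add(4, Rational(6, 7)), Add(5, Pow(Add(-1, Rational(6, 7)), Rational(1, 2)))), -465) = Add(Mul(Rational(-1, 2), Rational(34, 7), Add(5, Pow(Rational(-1, 7), Rational(1, 2)))), -465) = Add(Mul(Rational(-1, 2), Rational(34, 7), Add(5, Mul(Rational(1, 7), I, Pow(7, Rational(1, 2))))), -465) = Add(Add(Rational(-85, 7), Mul(Rational(-17, 49), I, Pow(7, Rational(1, 2)))), -465) = Add(Rational(-3340, 7), Mul(Rational(-17, 49), I, Pow(7, Rational(1, 2))))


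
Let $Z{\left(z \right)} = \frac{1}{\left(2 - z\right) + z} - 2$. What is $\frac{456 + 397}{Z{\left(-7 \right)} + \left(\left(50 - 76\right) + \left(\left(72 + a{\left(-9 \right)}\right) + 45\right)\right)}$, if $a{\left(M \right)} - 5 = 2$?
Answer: $\frac{1706}{193} \approx 8.8394$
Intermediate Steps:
$a{\left(M \right)} = 7$ ($a{\left(M \right)} = 5 + 2 = 7$)
$Z{\left(z \right)} = - \frac{3}{2}$ ($Z{\left(z \right)} = \frac{1}{2} - 2 = - \frac{3}{2}$)
$\frac{456 + 397}{Z{\left(-7 \right)} + \left(\left(50 - 76\right) + \left(\left(72 + a{\left(-9 \right)}\right) + 45\right)\right)} = \frac{456 + 397}{- \frac{3}{2} + \left(\left(50 - 76\right) + \left(\left(72 + 7\right) + 45\right)\right)} = \frac{853}{- \frac{3}{2} + \left(\left(50 - 76\right) + \left(79 + 45\right)\right)} = \frac{853}{- \frac{3}{2} + \left(-26 + 124\right)} = \frac{853}{- \frac{3}{2} + 98} = \frac{853}{\frac{193}{2}} = 853 \cdot \frac{2}{193} = \frac{1706}{193}$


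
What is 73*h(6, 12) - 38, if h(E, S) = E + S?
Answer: 1276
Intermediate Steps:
73*h(6, 12) - 38 = 73*(6 + 12) - 38 = 73*18 - 38 = 1314 - 38 = 1276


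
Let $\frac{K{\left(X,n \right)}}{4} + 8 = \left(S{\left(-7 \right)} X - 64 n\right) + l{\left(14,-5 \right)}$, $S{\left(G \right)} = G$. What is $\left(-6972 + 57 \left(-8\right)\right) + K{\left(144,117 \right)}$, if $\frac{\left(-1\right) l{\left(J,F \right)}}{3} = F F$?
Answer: $-41744$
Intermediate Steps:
$l{\left(J,F \right)} = - 3 F^{2}$ ($l{\left(J,F \right)} = - 3 F F = - 3 F^{2}$)
$K{\left(X,n \right)} = -332 - 256 n - 28 X$ ($K{\left(X,n \right)} = -32 + 4 \left(\left(- 7 X - 64 n\right) - 3 \left(-5\right)^{2}\right) = -32 + 4 \left(\left(- 64 n - 7 X\right) - 75\right) = -32 + 4 \left(-75 - 64 n - 7 X\right) = -32 - \left(300 + 28 X + 256 n\right) = -332 - 256 n - 28 X$)
$\left(-6972 + 57 \left(-8\right)\right) + K{\left(144,117 \right)} = \left(-6972 + 57 \left(-8\right)\right) - 34316 = \left(-6972 - 456\right) - 34316 = -7428 - 34316 = -41744$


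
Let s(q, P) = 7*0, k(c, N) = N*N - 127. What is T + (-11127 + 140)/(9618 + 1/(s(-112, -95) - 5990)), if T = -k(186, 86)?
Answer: -418846124441/57611819 ≈ -7270.1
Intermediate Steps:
k(c, N) = -127 + N**2 (k(c, N) = N**2 - 127 = -127 + N**2)
s(q, P) = 0
T = -7269 (T = -(-127 + 86**2) = -(-127 + 7396) = -1*7269 = -7269)
T + (-11127 + 140)/(9618 + 1/(s(-112, -95) - 5990)) = -7269 + (-11127 + 140)/(9618 + 1/(0 - 5990)) = -7269 - 10987/(9618 + 1/(-5990)) = -7269 - 10987/(9618 - 1/5990) = -7269 - 10987/57611819/5990 = -7269 - 10987*5990/57611819 = -7269 - 65812130/57611819 = -418846124441/57611819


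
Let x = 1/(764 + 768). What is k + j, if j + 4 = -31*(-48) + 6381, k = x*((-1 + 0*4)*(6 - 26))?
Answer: 3012300/383 ≈ 7865.0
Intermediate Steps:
x = 1/1532 ≈ 0.00065274
k = 5/383 (k = ((-1 + 0*4)*(6 - 26))/1532 = ((-1 + 0)*(-20))/1532 = (-1*(-20))/1532 = (1/1532)*20 = 5/383 ≈ 0.013055)
j = 7865 (j = -4 + (-31*(-48) + 6381) = -4 + (1488 + 6381) = -4 + 7869 = 7865)
k + j = 5/383 + 7865 = 3012300/383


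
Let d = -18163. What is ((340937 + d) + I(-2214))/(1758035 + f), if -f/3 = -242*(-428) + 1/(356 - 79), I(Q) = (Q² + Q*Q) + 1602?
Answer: 701361784/100226009 ≈ 6.9978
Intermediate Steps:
I(Q) = 1602 + 2*Q² (I(Q) = (Q² + Q²) + 1602 = 2*Q² + 1602 = 1602 + 2*Q²)
f = -86071659/277 (f = -3*(-242*(-428) + 1/(356 - 79)) = -3*(103576 + 1/277) = -3*28690553/277 = -86071659/277 ≈ -3.1073e+5)
((340937 + d) + I(-2214))/(1758035 + f) = ((340937 - 18163) + (1602 + 2*(-2214)²))/(1758035 - 86071659/277) = (322774 + (1602 + 2*4901796))/(400904036/277) = (322774 + (1602 + 9803592))*(277/400904036) = (322774 + 9805194)*(277/400904036) = 10127968*(277/400904036) = 701361784/100226009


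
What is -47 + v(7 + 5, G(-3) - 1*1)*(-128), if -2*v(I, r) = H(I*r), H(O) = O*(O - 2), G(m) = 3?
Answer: 33745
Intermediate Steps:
H(O) = O*(-2 + O)
v(I, r) = -I*r*(-2 + I*r)/2
-47 + v(7 + 5, G(-3) - 1*1)*(-128) = -47 + ((7 + 5)*(3 - 1*1)*(2 - (7 + 5)*(3 - 1*1))/2)*(-128) = -47 + ((1/2)*12*(3 - 1)*(2 - 1*12*(3 - 1)))*(-128) = -47 + ((1/2)*12*2*(2 - 1*12*2))*(-128) = -47 + ((1/2)*12*2*(2 - 24))*(-128) = -47 + ((1/2)*12*2*(-22))*(-128) = -47 - 264*(-128) = -47 + 33792 = 33745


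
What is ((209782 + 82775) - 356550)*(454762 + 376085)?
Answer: -53168392071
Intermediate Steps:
((209782 + 82775) - 356550)*(454762 + 376085) = (292557 - 356550)*830847 = -63993*830847 = -53168392071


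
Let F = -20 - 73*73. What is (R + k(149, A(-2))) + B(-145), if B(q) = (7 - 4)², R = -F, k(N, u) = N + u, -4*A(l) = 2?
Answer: 11013/2 ≈ 5506.5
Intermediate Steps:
A(l) = -½ (A(l) = -¼*2 = -½)
F = -5349 (F = -20 - 5329 = -5349)
R = 5349 (R = -1*(-5349) = 5349)
B(q) = 9 (B(q) = 3² = 9)
(R + k(149, A(-2))) + B(-145) = (5349 + (149 - ½)) + 9 = (5349 + 297/2) + 9 = 10995/2 + 9 = 11013/2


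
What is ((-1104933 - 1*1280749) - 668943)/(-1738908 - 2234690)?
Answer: 3054625/3973598 ≈ 0.76873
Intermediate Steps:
((-1104933 - 1*1280749) - 668943)/(-1738908 - 2234690) = ((-1104933 - 1280749) - 668943)/(-3973598) = (-2385682 - 668943)*(-1/3973598) = -3054625*(-1/3973598) = 3054625/3973598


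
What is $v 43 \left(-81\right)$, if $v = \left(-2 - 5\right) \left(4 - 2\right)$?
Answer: $48762$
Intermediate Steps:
$v = -14$ ($v = \left(-7\right) 2 = -14$)
$v 43 \left(-81\right) = \left(-14\right) 43 \left(-81\right) = \left(-602\right) \left(-81\right) = 48762$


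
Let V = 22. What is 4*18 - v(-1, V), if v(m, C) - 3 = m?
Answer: 70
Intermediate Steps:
v(m, C) = 3 + m
4*18 - v(-1, V) = 4*18 - (3 - 1) = 72 - 1*2 = 72 - 2 = 70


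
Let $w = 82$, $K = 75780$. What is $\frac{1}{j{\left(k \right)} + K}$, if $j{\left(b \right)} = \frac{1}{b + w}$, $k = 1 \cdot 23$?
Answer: $\frac{105}{7956901} \approx 1.3196 \cdot 10^{-5}$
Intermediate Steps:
$k = 23$
$j{\left(b \right)} = \frac{1}{82 + b}$ ($j{\left(b \right)} = \frac{1}{b + 82} = \frac{1}{82 + b}$)
$\frac{1}{j{\left(k \right)} + K} = \frac{1}{\frac{1}{82 + 23} + 75780} = \frac{1}{\frac{1}{105} + 75780} = \frac{1}{\frac{7956901}{105}} = \frac{105}{7956901}$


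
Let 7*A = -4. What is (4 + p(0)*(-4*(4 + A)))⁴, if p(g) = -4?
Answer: 28813025536/2401 ≈ 1.2000e+7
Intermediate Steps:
A = -4/7 (A = (⅐)*(-4) = -4/7 ≈ -0.57143)
(4 + p(0)*(-4*(4 + A)))⁴ = (4 - (-16)*(4 - 4/7))⁴ = (4 - (-16)*24/7)⁴ = (4 - 4*(-96/7))⁴ = (4 + 384/7)⁴ = (412/7)⁴ = 28813025536/2401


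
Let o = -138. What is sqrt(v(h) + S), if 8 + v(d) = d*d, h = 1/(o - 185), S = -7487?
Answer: I*sqrt(781945854)/323 ≈ 86.574*I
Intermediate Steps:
h = -1/323 (h = 1/(-138 - 185) = 1/(-323) = -1/323 ≈ -0.0030960)
v(d) = -8 + d**2 (v(d) = -8 + d*d = -8 + d**2)
sqrt(v(h) + S) = sqrt((-8 + (-1/323)**2) - 7487) = sqrt((-8 + 1/104329) - 7487) = sqrt(-834631/104329 - 7487) = sqrt(-781945854/104329) = I*sqrt(781945854)/323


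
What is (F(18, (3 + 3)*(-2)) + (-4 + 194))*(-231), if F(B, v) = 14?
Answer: -47124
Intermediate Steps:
(F(18, (3 + 3)*(-2)) + (-4 + 194))*(-231) = (14 + (-4 + 194))*(-231) = (14 + 190)*(-231) = 204*(-231) = -47124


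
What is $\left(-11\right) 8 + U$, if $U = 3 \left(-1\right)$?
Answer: $-91$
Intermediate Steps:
$U = -3$
$\left(-11\right) 8 + U = \left(-11\right) 8 - 3 = -88 - 3 = -91$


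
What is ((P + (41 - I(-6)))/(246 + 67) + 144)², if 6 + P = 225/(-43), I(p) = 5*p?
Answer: 3766184523556/181144681 ≈ 20791.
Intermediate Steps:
P = -483/43 (P = -6 + 225/(-43) = -6 + 225*(-1/43) = -6 - 225/43 = -483/43 ≈ -11.233)
((P + (41 - I(-6)))/(246 + 67) + 144)² = ((-483/43 + (41 - 5*(-6)))/(246 + 67) + 144)² = ((-483/43 + (41 - 1*(-30)))/313 + 144)² = ((-483/43 + (41 + 30))*(1/313) + 144)² = ((-483/43 + 71)*(1/313) + 144)² = ((2570/43)*(1/313) + 144)² = (2570/13459 + 144)² = (1940666/13459)² = 3766184523556/181144681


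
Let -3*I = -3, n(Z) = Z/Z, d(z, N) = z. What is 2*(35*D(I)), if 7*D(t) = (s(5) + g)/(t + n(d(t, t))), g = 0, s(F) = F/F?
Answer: 5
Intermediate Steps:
n(Z) = 1
s(F) = 1
I = 1 (I = -⅓*(-3) = 1)
D(t) = 1/(7*(1 + t)) (D(t) = ((1 + 0)/(t + 1))/7 = (1/(1 + t))/7 = 1/(7*(1 + t)))
2*(35*D(I)) = 2*(35*(1/(7*(1 + 1)))) = 2*(35*((⅐)/2)) = 2*(35*((⅐)*(½))) = 2*(35*(1/14)) = 2*(5/2) = 5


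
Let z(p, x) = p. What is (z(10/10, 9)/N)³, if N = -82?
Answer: -1/551368 ≈ -1.8137e-6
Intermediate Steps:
(z(10/10, 9)/N)³ = ((10/10)/(-82))³ = ((10*(⅒))*(-1/82))³ = (1*(-1/82))³ = (-1/82)³ = -1/551368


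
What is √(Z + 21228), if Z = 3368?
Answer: 2*√6149 ≈ 156.83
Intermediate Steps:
√(Z + 21228) = √(3368 + 21228) = √24596 = 2*√6149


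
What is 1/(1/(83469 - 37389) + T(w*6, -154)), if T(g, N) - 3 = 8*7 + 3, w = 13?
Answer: 46080/2856961 ≈ 0.016129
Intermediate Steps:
T(g, N) = 62 (T(g, N) = 3 + (8*7 + 3) = 3 + (56 + 3) = 3 + 59 = 62)
1/(1/(83469 - 37389) + T(w*6, -154)) = 1/(1/(83469 - 37389) + 62) = 1/(1/46080 + 62) = 1/(2856961/46080) = 46080/2856961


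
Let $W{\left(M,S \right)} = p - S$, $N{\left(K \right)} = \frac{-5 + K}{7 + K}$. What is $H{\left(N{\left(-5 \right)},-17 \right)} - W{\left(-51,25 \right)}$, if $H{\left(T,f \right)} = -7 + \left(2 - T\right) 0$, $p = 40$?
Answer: $-22$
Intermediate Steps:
$N{\left(K \right)} = \frac{-5 + K}{7 + K}$
$W{\left(M,S \right)} = 40 - S$
$H{\left(T,f \right)} = -7$ ($H{\left(T,f \right)} = -7 + 0 = -7$)
$H{\left(N{\left(-5 \right)},-17 \right)} - W{\left(-51,25 \right)} = -7 - \left(40 - 25\right) = -7 - 15 = -22$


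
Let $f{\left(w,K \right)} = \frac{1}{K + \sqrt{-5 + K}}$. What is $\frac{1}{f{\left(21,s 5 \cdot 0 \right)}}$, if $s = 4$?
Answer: $i \sqrt{5} \approx 2.2361 i$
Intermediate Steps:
$\frac{1}{f{\left(21,s 5 \cdot 0 \right)}} = \frac{1}{\frac{1}{4 \cdot 5 \cdot 0 + \sqrt{-5 + 4 \cdot 5 \cdot 0}}} = \frac{1}{\frac{1}{20 \cdot 0 + \sqrt{-5 + 20 \cdot 0}}} = \frac{1}{\frac{1}{0 + \sqrt{-5 + 0}}} = \frac{1}{\frac{1}{0 + \sqrt{-5}}} = \frac{1}{\frac{1}{0 + i \sqrt{5}}} = \frac{1}{\frac{1}{i \sqrt{5}}} = \frac{1}{\left(- \frac{1}{5}\right) i \sqrt{5}} = i \sqrt{5}$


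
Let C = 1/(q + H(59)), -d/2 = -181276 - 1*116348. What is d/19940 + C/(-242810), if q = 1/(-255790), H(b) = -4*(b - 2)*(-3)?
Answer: 632184994981806433/21177339197241815 ≈ 29.852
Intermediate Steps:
H(b) = -24 + 12*b (H(b) = -4*(-2 + b)*(-3) = (8 - 4*b)*(-3) = -24 + 12*b)
q = -1/255790 ≈ -3.9095e-6
d = 595248 (d = -2*(-181276 - 1*116348) = -2*(-181276 - 116348) = -2*(-297624) = 595248)
C = 255790/174960359 (C = 1/(-1/255790 + (-24 + 12*59)) = 1/(-1/255790 + (-24 + 708)) = 1/(-1/255790 + 684) = 1/(174960359/255790) = 255790/174960359 ≈ 0.0014620)
d/19940 + C/(-242810) = 595248/19940 + (255790/174960359)/(-242810) = 595248*(1/19940) + (255790/174960359)*(-1/242810) = 148812/4985 - 25579/4248212476879 = 632184994981806433/21177339197241815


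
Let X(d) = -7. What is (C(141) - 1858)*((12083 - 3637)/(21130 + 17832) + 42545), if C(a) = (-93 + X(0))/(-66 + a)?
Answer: -1541058915568/19481 ≈ -7.9106e+7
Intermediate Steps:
C(a) = -100/(-66 + a) (C(a) = (-93 - 7)/(-66 + a) = -100/(-66 + a))
(C(141) - 1858)*((12083 - 3637)/(21130 + 17832) + 42545) = (-100/(-66 + 141) - 1858)*((12083 - 3637)/(21130 + 17832) + 42545) = (-100/75 - 1858)*(8446/38962 + 42545) = (-100*1/75 - 1858)*(8446*(1/38962) + 42545) = (-4/3 - 1858)*(4223/19481 + 42545) = -5578/3*828823368/19481 = -1541058915568/19481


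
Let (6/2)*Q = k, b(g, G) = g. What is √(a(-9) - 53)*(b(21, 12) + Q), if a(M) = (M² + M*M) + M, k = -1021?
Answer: -9580/3 ≈ -3193.3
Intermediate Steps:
a(M) = M + 2*M² (a(M) = (M² + M²) + M = 2*M² + M = M + 2*M²)
Q = -1021/3 (Q = (⅓)*(-1021) = -1021/3 ≈ -340.33)
√(a(-9) - 53)*(b(21, 12) + Q) = √(-9*(1 + 2*(-9)) - 53)*(21 - 1021/3) = √(-9*(1 - 18) - 53)*(-958/3) = √(-9*(-17) - 53)*(-958/3) = √(153 - 53)*(-958/3) = √100*(-958/3) = 10*(-958/3) = -9580/3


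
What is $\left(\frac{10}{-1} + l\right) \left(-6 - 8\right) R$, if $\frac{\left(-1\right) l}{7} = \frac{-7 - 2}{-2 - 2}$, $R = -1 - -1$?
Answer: $0$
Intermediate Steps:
$R = 0$ ($R = -1 + 1 = 0$)
$l = - \frac{63}{4}$ ($l = - 7 \frac{-7 - 2}{-2 - 2} = - 7 \left(- \frac{9}{-4}\right) = - 7 \left(\left(-9\right) \left(- \frac{1}{4}\right)\right) = \left(-7\right) \frac{9}{4} = - \frac{63}{4} \approx -15.75$)
$\left(\frac{10}{-1} + l\right) \left(-6 - 8\right) R = \left(\frac{10}{-1} - \frac{63}{4}\right) \left(-6 - 8\right) 0 = \left(10 \left(-1\right) - \frac{63}{4}\right) \left(-14\right) 0 = \left(-10 - \frac{63}{4}\right) \left(-14\right) 0 = \left(- \frac{103}{4}\right) \left(-14\right) 0 = \frac{721}{2} \cdot 0 = 0$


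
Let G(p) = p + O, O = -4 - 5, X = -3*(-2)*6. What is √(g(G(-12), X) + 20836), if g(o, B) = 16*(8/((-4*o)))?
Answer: 2*√2297337/21 ≈ 144.35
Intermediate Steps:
X = 36 (X = 6*6 = 36)
O = -9
G(p) = -9 + p (G(p) = p - 9 = -9 + p)
g(o, B) = -32/o (g(o, B) = 16*(8*(-1/(4*o))) = 16*(-2/o) = -32/o)
√(g(G(-12), X) + 20836) = √(-32/(-9 - 12) + 20836) = √(-32/(-21) + 20836) = √(-32*(-1/21) + 20836) = √(32/21 + 20836) = √(437588/21) = 2*√2297337/21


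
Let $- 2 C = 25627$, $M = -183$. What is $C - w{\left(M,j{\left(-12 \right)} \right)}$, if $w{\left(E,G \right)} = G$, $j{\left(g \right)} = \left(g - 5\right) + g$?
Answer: $- \frac{25569}{2} \approx -12785.0$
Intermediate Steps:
$j{\left(g \right)} = -5 + 2 g$ ($j{\left(g \right)} = \left(-5 + g\right) + g = -5 + 2 g$)
$C = - \frac{25627}{2}$ ($C = \left(- \frac{1}{2}\right) 25627 = - \frac{25627}{2} \approx -12814.0$)
$C - w{\left(M,j{\left(-12 \right)} \right)} = - \frac{25627}{2} - \left(-5 + 2 \left(-12\right)\right) = - \frac{25627}{2} - \left(-5 - 24\right) = - \frac{25627}{2} - -29 = - \frac{25627}{2} + 29 = - \frac{25569}{2}$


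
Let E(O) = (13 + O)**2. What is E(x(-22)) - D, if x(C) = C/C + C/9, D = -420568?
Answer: 34076824/81 ≈ 4.2070e+5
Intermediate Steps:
x(C) = 1 + C/9 (x(C) = 1 + C*(1/9) = 1 + C/9)
E(x(-22)) - D = (13 + (1 + (1/9)*(-22)))**2 - 1*(-420568) = (13 + (1 - 22/9))**2 + 420568 = (13 - 13/9)**2 + 420568 = (104/9)**2 + 420568 = 10816/81 + 420568 = 34076824/81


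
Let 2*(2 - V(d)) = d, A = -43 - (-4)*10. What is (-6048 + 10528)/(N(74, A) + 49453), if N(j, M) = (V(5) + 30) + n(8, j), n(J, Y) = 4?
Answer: 1280/14139 ≈ 0.090530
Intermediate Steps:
A = -3 (A = -43 - 1*(-40) = -43 + 40 = -3)
V(d) = 2 - d/2
N(j, M) = 67/2 (N(j, M) = ((2 - ½*5) + 30) + 4 = ((2 - 5/2) + 30) + 4 = (-½ + 30) + 4 = 59/2 + 4 = 67/2)
(-6048 + 10528)/(N(74, A) + 49453) = (-6048 + 10528)/(67/2 + 49453) = 4480/(98973/2) = 4480*(2/98973) = 1280/14139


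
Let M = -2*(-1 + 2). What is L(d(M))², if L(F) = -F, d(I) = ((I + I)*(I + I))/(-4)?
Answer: 16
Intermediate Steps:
M = -2 (M = -2*1 = -2)
d(I) = -I² (d(I) = ((2*I)*(2*I))*(-¼) = (4*I²)*(-¼) = -I²)
L(d(M))² = (-(-1)*(-2)²)² = (-(-1)*4)² = (-1*(-4))² = 4² = 16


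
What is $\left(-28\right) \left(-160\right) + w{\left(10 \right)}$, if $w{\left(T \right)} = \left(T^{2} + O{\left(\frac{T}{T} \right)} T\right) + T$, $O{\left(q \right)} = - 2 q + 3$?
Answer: $4600$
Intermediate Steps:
$O{\left(q \right)} = 3 - 2 q$
$w{\left(T \right)} = T^{2} + 2 T$ ($w{\left(T \right)} = \left(T^{2} + \left(3 - 2 \frac{T}{T}\right) T\right) + T = \left(T^{2} + \left(3 - 2\right) T\right) + T = \left(T^{2} + 1 T\right) + T = \left(T^{2} + T\right) + T = \left(T + T^{2}\right) + T = T^{2} + 2 T$)
$\left(-28\right) \left(-160\right) + w{\left(10 \right)} = \left(-28\right) \left(-160\right) + 10 \left(2 + 10\right) = 4480 + 10 \cdot 12 = 4480 + 120 = 4600$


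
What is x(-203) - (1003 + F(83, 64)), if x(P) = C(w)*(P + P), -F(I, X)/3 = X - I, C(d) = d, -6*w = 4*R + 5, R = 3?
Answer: 271/3 ≈ 90.333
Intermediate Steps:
w = -17/6 (w = -(4*3 + 5)/6 = -(12 + 5)/6 = -⅙*17 = -17/6 ≈ -2.8333)
F(I, X) = -3*X + 3*I (F(I, X) = -3*(X - I) = -3*X + 3*I)
x(P) = -17*P/3 (x(P) = -17*(P + P)/6 = -17*P/3)
x(-203) - (1003 + F(83, 64)) = -17/3*(-203) - (1003 + (-3*64 + 3*83)) = 3451/3 - (1003 + (-192 + 249)) = 3451/3 - (1003 + 57) = 3451/3 - 1*1060 = 3451/3 - 1060 = 271/3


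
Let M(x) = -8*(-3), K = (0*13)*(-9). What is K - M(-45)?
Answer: -24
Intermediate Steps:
K = 0 (K = 0*(-9) = 0)
M(x) = 24
K - M(-45) = 0 - 1*24 = 0 - 24 = -24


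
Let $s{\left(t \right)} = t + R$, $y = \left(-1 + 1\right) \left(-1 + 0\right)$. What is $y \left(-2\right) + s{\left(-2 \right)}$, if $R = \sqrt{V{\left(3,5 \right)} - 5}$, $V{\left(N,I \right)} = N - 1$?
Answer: $-2 + i \sqrt{3} \approx -2.0 + 1.732 i$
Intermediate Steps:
$V{\left(N,I \right)} = -1 + N$
$y = 0$ ($y = 0 \left(-1\right) = 0$)
$R = i \sqrt{3}$ ($R = \sqrt{\left(-1 + 3\right) - 5} = \sqrt{2 - 5} = \sqrt{-3} = i \sqrt{3} \approx 1.732 i$)
$s{\left(t \right)} = t + i \sqrt{3}$
$y \left(-2\right) + s{\left(-2 \right)} = 0 \left(-2\right) - \left(2 - i \sqrt{3}\right) = 0 - \left(2 - i \sqrt{3}\right) = -2 + i \sqrt{3}$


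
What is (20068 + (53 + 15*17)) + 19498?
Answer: 39874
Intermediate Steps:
(20068 + (53 + 15*17)) + 19498 = (20068 + (53 + 255)) + 19498 = (20068 + 308) + 19498 = 20376 + 19498 = 39874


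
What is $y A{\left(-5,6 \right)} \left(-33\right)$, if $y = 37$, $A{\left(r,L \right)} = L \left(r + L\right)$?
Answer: $-7326$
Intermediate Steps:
$A{\left(r,L \right)} = L \left(L + r\right)$
$y A{\left(-5,6 \right)} \left(-33\right) = 37 \cdot 6 \left(6 - 5\right) \left(-33\right) = 37 \cdot 6 \cdot 1 \left(-33\right) = 37 \cdot 6 \left(-33\right) = 222 \left(-33\right) = -7326$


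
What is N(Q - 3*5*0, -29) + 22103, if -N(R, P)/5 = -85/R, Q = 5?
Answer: 22188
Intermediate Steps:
N(R, P) = 425/R (N(R, P) = -(-425)/R = 425/R)
N(Q - 3*5*0, -29) + 22103 = 425/(5 - 3*5*0) + 22103 = 425/(5 - 15*0) + 22103 = 425/(5 + 0) + 22103 = 425/5 + 22103 = 425*(⅕) + 22103 = 85 + 22103 = 22188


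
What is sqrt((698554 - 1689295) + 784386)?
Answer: I*sqrt(206355) ≈ 454.26*I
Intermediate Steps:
sqrt((698554 - 1689295) + 784386) = sqrt(-990741 + 784386) = sqrt(-206355) = I*sqrt(206355)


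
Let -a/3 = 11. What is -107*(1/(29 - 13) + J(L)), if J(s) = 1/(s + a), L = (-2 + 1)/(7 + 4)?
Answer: -5029/1456 ≈ -3.4540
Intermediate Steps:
L = -1/11 ≈ -0.090909
a = -33 (a = -3*11 = -33)
J(s) = 1/(-33 + s) (J(s) = 1/(s - 33) = 1/(-33 + s))
-107*(1/(29 - 13) + J(L)) = -107*(1/(29 - 13) + 1/(-33 - 1/11)) = -107*(1/16 + 1/(-364/11)) = -107*(1/16 - 11/364) = -107*47/1456 = -5029/1456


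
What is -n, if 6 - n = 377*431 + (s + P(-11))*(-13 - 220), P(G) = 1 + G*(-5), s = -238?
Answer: 204887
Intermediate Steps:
P(G) = 1 - 5*G
n = -204887 (n = 6 - (377*431 + (-238 + (1 - 5*(-11)))*(-13 - 220)) = 6 - (162487 + (-238 + (1 + 55))*(-233)) = 6 - (162487 + (-238 + 56)*(-233)) = 6 - (162487 - 182*(-233)) = 6 - (162487 + 42406) = 6 - 1*204893 = 6 - 204893 = -204887)
-n = -1*(-204887) = 204887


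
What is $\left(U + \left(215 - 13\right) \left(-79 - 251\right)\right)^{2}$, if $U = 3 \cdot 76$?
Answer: $4413210624$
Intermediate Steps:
$U = 228$
$\left(U + \left(215 - 13\right) \left(-79 - 251\right)\right)^{2} = \left(228 + \left(215 - 13\right) \left(-79 - 251\right)\right)^{2} = \left(228 + 202 \left(-330\right)\right)^{2} = \left(228 - 66660\right)^{2} = \left(-66432\right)^{2} = 4413210624$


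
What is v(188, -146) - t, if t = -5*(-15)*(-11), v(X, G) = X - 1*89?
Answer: 924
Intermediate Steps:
v(X, G) = -89 + X (v(X, G) = X - 89 = -89 + X)
t = -825 (t = 75*(-11) = -825)
v(188, -146) - t = (-89 + 188) - 1*(-825) = 99 + 825 = 924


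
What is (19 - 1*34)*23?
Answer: -345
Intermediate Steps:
(19 - 1*34)*23 = (19 - 34)*23 = -15*23 = -345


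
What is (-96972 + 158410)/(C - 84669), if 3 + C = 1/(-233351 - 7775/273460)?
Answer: -392049223777393/540310424775538 ≈ -0.72560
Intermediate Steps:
C = -38287358033/12762434447 (C = -3 + 1/(-233351 - 7775/273460) = -3 + 1/(-233351 - 7775*1/273460) = -3 + 1/(-233351 - 1555/54692) = -3 + 1/(-12762434447/54692) = -3 - 54692/12762434447 = -38287358033/12762434447 ≈ -3.0000)
(-96972 + 158410)/(C - 84669) = (-96972 + 158410)/(-38287358033/12762434447 - 84669) = 61438/(-1080620849551076/12762434447) = 61438*(-12762434447/1080620849551076) = -392049223777393/540310424775538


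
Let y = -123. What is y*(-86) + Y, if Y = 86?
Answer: 10664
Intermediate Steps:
y*(-86) + Y = -123*(-86) + 86 = 10578 + 86 = 10664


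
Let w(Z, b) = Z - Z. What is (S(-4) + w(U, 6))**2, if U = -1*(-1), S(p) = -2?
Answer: 4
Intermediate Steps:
U = 1
w(Z, b) = 0
(S(-4) + w(U, 6))**2 = (-2 + 0)**2 = (-2)**2 = 4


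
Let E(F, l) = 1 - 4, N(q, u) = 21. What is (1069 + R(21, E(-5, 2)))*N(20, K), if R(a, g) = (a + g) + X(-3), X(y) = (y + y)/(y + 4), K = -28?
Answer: 22701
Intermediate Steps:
E(F, l) = -3
X(y) = 2*y/(4 + y) (X(y) = (2*y)/(4 + y) = 2*y/(4 + y))
R(a, g) = -6 + a + g (R(a, g) = (a + g) + 2*(-3)/(4 - 3) = (a + g) + 2*(-3)/1 = (a + g) + 2*(-3)*1 = (a + g) - 6 = -6 + a + g)
(1069 + R(21, E(-5, 2)))*N(20, K) = (1069 + (-6 + 21 - 3))*21 = (1069 + 12)*21 = 1081*21 = 22701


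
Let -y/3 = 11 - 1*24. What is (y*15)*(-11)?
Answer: -6435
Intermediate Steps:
y = 39 (y = -3*(11 - 1*24) = -3*(11 - 24) = -3*(-13) = 39)
(y*15)*(-11) = (39*15)*(-11) = 585*(-11) = -6435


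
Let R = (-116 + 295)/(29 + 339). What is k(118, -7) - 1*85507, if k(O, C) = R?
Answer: -31466397/368 ≈ -85507.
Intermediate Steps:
R = 179/368 ≈ 0.48641
k(O, C) = 179/368
k(118, -7) - 1*85507 = 179/368 - 1*85507 = 179/368 - 85507 = -31466397/368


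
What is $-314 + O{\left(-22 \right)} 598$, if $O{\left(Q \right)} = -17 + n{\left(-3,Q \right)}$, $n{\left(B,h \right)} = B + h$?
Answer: $-25430$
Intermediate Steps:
$O{\left(Q \right)} = -20 + Q$ ($O{\left(Q \right)} = -17 + \left(-3 + Q\right) = -20 + Q$)
$-314 + O{\left(-22 \right)} 598 = -314 + \left(-20 - 22\right) 598 = -314 - 25116 = -25430$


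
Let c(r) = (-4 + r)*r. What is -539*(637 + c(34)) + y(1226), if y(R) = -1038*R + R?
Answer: -2164485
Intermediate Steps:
y(R) = -1037*R
c(r) = r*(-4 + r)
-539*(637 + c(34)) + y(1226) = -539*(637 + 34*(-4 + 34)) - 1037*1226 = -539*(637 + 34*30) - 1271362 = -539*(637 + 1020) - 1271362 = -539*1657 - 1271362 = -893123 - 1271362 = -2164485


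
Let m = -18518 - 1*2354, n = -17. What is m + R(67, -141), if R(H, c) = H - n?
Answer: -20788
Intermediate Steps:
m = -20872 (m = -18518 - 2354 = -20872)
R(H, c) = 17 + H (R(H, c) = H - 1*(-17) = H + 17 = 17 + H)
m + R(67, -141) = -20872 + (17 + 67) = -20872 + 84 = -20788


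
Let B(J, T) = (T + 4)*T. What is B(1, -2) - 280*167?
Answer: -46764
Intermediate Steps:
B(J, T) = T*(4 + T) (B(J, T) = (4 + T)*T = T*(4 + T))
B(1, -2) - 280*167 = -2*(4 - 2) - 280*167 = -2*2 - 46760 = -4 - 46760 = -46764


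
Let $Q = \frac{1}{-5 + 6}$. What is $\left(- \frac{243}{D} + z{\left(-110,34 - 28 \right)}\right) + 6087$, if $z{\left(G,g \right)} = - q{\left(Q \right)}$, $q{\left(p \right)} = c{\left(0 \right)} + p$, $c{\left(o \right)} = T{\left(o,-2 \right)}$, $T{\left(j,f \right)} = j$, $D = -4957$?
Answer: $\frac{30168545}{4957} \approx 6086.0$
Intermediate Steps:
$c{\left(o \right)} = o$
$Q = 1$ ($Q = 1^{-1} = 1$)
$q{\left(p \right)} = p$ ($q{\left(p \right)} = 0 + p = p$)
$z{\left(G,g \right)} = -1$ ($z{\left(G,g \right)} = \left(-1\right) 1 = -1$)
$\left(- \frac{243}{D} + z{\left(-110,34 - 28 \right)}\right) + 6087 = \left(- \frac{243}{-4957} - 1\right) + 6087 = \left(\left(-243\right) \left(- \frac{1}{4957}\right) - 1\right) + 6087 = \left(\frac{243}{4957} - 1\right) + 6087 = - \frac{4714}{4957} + 6087 = \frac{30168545}{4957}$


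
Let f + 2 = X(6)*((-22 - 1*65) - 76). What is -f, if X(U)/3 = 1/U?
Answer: 167/2 ≈ 83.500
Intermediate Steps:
X(U) = 3/U (X(U) = 3*(1/U) = 3/U)
f = -167/2 (f = -2 + (3/6)*((-22 - 1*65) - 76) = -2 + (3*(1/6))*((-22 - 65) - 76) = -2 + (-87 - 76)/2 = -2 + (1/2)*(-163) = -2 - 163/2 = -167/2 ≈ -83.500)
-f = -1*(-167/2) = 167/2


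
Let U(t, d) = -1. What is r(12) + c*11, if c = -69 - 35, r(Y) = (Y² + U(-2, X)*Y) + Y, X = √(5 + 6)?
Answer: -1000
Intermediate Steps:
X = √11 ≈ 3.3166
r(Y) = Y² (r(Y) = (Y² - Y) + Y = Y²)
c = -104
r(12) + c*11 = 12² - 104*11 = 144 - 1144 = -1000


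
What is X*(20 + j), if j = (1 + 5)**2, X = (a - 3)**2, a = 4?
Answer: 56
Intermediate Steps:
X = 1 (X = (4 - 3)**2 = 1**2 = 1)
j = 36 (j = 6**2 = 36)
X*(20 + j) = 1*(20 + 36) = 1*56 = 56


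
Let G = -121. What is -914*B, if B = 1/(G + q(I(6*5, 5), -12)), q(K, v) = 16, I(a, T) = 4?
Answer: 914/105 ≈ 8.7048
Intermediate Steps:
B = -1/105 (B = 1/(-121 + 16) = 1/(-105) = -1/105 ≈ -0.0095238)
-914*B = -914*(-1/105) = 914/105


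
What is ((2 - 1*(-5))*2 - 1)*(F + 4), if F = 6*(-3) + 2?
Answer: -156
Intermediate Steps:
F = -16 (F = -18 + 2 = -16)
((2 - 1*(-5))*2 - 1)*(F + 4) = ((2 - 1*(-5))*2 - 1)*(-16 + 4) = ((2 + 5)*2 - 1)*(-12) = (7*2 - 1)*(-12) = (14 - 1)*(-12) = 13*(-12) = -156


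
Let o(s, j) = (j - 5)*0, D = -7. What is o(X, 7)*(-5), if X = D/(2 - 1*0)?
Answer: 0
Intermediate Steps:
X = -7/2 (X = -7/(2 - 1*0) = -7/(2 + 0) = -7/2 ≈ -3.5000)
o(s, j) = 0 (o(s, j) = (-5 + j)*0 = 0)
o(X, 7)*(-5) = 0*(-5) = 0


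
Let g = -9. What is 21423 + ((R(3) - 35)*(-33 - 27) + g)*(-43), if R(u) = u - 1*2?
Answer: -65910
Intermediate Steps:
R(u) = -2 + u (R(u) = u - 2 = -2 + u)
21423 + ((R(3) - 35)*(-33 - 27) + g)*(-43) = 21423 + (((-2 + 3) - 35)*(-33 - 27) - 9)*(-43) = 21423 + ((1 - 35)*(-60) - 9)*(-43) = 21423 + (-34*(-60) - 9)*(-43) = 21423 + (2040 - 9)*(-43) = 21423 + 2031*(-43) = 21423 - 87333 = -65910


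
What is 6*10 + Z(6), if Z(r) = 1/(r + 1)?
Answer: 421/7 ≈ 60.143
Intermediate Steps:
Z(r) = 1/(1 + r)
6*10 + Z(6) = 6*10 + 1/(1 + 6) = 60 + 1/7 = 60 + ⅐ = 421/7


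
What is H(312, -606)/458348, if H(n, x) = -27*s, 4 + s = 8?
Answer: -27/114587 ≈ -0.00023563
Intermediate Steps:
s = 4 (s = -4 + 8 = 4)
H(n, x) = -108 (H(n, x) = -27*4 = -108)
H(312, -606)/458348 = -108/458348 = -108*1/458348 = -27/114587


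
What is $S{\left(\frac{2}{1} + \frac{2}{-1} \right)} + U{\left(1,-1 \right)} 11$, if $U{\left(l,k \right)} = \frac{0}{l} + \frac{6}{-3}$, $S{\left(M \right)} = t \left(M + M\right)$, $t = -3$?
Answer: $-22$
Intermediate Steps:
$S{\left(M \right)} = - 6 M$ ($S{\left(M \right)} = - 3 \left(M + M\right) = - 3 \cdot 2 M = - 6 M$)
$U{\left(l,k \right)} = -2$ ($U{\left(l,k \right)} = 0 + 6 \left(- \frac{1}{3}\right) = 0 - 2 = -2$)
$S{\left(\frac{2}{1} + \frac{2}{-1} \right)} + U{\left(1,-1 \right)} 11 = - 6 \left(\frac{2}{1} + \frac{2}{-1}\right) - 22 = - 6 \left(2 \cdot 1 + 2 \left(-1\right)\right) - 22 = - 6 \left(2 - 2\right) - 22 = \left(-6\right) 0 - 22 = 0 - 22 = -22$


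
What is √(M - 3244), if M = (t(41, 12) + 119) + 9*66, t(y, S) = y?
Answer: I*√2490 ≈ 49.9*I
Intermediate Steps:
M = 754 (M = (41 + 119) + 9*66 = 160 + 594 = 754)
√(M - 3244) = √(754 - 3244) = √(-2490) = I*√2490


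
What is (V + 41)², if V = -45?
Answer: 16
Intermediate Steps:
(V + 41)² = (-45 + 41)² = (-4)² = 16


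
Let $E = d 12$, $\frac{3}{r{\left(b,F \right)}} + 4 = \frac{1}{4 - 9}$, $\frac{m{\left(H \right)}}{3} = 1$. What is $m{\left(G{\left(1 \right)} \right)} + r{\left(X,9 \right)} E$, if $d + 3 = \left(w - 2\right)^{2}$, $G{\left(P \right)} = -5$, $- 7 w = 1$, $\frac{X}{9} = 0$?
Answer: $- \frac{3651}{343} \approx -10.644$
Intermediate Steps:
$X = 0$ ($X = 9 \cdot 0 = 0$)
$w = - \frac{1}{7}$ ($w = \left(- \frac{1}{7}\right) 1 = - \frac{1}{7} \approx -0.14286$)
$m{\left(H \right)} = 3$ ($m{\left(H \right)} = 3 \cdot 1 = 3$)
$d = \frac{78}{49}$ ($d = -3 + \left(- \frac{1}{7} - 2\right)^{2} = -3 + \left(- \frac{15}{7}\right)^{2} = -3 + \frac{225}{49} = \frac{78}{49} \approx 1.5918$)
$r{\left(b,F \right)} = - \frac{5}{7}$ ($r{\left(b,F \right)} = \frac{3}{-4 + \frac{1}{4 - 9}} = \frac{3}{-4 + \frac{1}{-5}} = \frac{3}{-4 - \frac{1}{5}} = \frac{3}{- \frac{21}{5}} = 3 \left(- \frac{5}{21}\right) = - \frac{5}{7}$)
$E = \frac{936}{49}$ ($E = \frac{78}{49} \cdot 12 = \frac{936}{49} \approx 19.102$)
$m{\left(G{\left(1 \right)} \right)} + r{\left(X,9 \right)} E = 3 - \frac{4680}{343} = - \frac{3651}{343}$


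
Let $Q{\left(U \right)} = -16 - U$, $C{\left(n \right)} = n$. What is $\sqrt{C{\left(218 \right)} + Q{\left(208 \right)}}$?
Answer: $i \sqrt{6} \approx 2.4495 i$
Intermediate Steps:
$\sqrt{C{\left(218 \right)} + Q{\left(208 \right)}} = \sqrt{218 - 224} = \sqrt{-6} = i \sqrt{6}$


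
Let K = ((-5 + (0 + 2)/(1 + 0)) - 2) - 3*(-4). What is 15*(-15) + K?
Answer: -218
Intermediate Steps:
K = 7 (K = ((-5 + 2/1) - 2) + 12 = ((-5 + 2*1) - 2) + 12 = ((-5 + 2) - 2) + 12 = (-3 - 2) + 12 = -5 + 12 = 7)
15*(-15) + K = 15*(-15) + 7 = -225 + 7 = -218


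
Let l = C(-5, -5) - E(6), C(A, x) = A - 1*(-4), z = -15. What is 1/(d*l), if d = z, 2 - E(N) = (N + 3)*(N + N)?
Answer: -1/1575 ≈ -0.00063492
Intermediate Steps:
C(A, x) = 4 + A (C(A, x) = A + 4 = 4 + A)
E(N) = 2 - 2*N*(3 + N) (E(N) = 2 - (N + 3)*(N + N) = 2 - (3 + N)*2*N = 2 - 2*N*(3 + N))
l = 105 (l = (4 - 5) - (2 - 6*6 - 2*6²) = -1 - (2 - 36 - 2*36) = -1 - (2 - 36 - 72) = -1 - 1*(-106) = -1 + 106 = 105)
d = -15
1/(d*l) = 1/(-15*105) = 1/(-1575) = -1/1575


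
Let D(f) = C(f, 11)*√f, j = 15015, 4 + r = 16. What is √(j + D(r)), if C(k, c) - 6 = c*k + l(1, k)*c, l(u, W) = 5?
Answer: √(15015 + 386*√3) ≈ 125.23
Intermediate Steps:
r = 12 (r = -4 + 16 = 12)
C(k, c) = 6 + 5*c + c*k (C(k, c) = 6 + (c*k + 5*c) = 6 + (5*c + c*k) = 6 + 5*c + c*k)
D(f) = √f*(61 + 11*f) (D(f) = (6 + 5*11 + 11*f)*√f = (6 + 55 + 11*f)*√f = (61 + 11*f)*√f = √f*(61 + 11*f))
√(j + D(r)) = √(15015 + √12*(61 + 11*12)) = √(15015 + (2*√3)*(61 + 132)) = √(15015 + (2*√3)*193) = √(15015 + 386*√3)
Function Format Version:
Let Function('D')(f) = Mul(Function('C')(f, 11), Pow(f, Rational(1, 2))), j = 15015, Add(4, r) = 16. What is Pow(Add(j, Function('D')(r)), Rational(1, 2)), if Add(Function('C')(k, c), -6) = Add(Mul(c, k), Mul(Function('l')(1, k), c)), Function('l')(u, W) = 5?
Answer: Pow(Add(15015, Mul(386, Pow(3, Rational(1, 2)))), Rational(1, 2)) ≈ 125.23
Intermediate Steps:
r = 12 (r = Add(-4, 16) = 12)
Function('C')(k, c) = Add(6, Mul(5, c), Mul(c, k)) (Function('C')(k, c) = Add(6, Add(Mul(c, k), Mul(5, c))) = Add(6, Add(Mul(5, c), Mul(c, k))) = Add(6, Mul(5, c), Mul(c, k)))
Function('D')(f) = Mul(Pow(f, Rational(1, 2)), Add(61, Mul(11, f))) (Function('D')(f) = Mul(Add(6, Mul(5, 11), Mul(11, f)), Pow(f, Rational(1, 2))) = Mul(Add(6, 55, Mul(11, f)), Pow(f, Rational(1, 2))) = Mul(Add(61, Mul(11, f)), Pow(f, Rational(1, 2))) = Mul(Pow(f, Rational(1, 2)), Add(61, Mul(11, f))))
Pow(Add(j, Function('D')(r)), Rational(1, 2)) = Pow(Add(15015, Mul(Pow(12, Rational(1, 2)), Add(61, Mul(11, 12)))), Rational(1, 2)) = Pow(Add(15015, Mul(Mul(2, Pow(3, Rational(1, 2))), Add(61, 132))), Rational(1, 2)) = Pow(Add(15015, Mul(Mul(2, Pow(3, Rational(1, 2))), 193)), Rational(1, 2)) = Pow(Add(15015, Mul(386, Pow(3, Rational(1, 2)))), Rational(1, 2))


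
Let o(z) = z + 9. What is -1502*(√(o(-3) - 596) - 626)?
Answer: 940252 - 1502*I*√590 ≈ 9.4025e+5 - 36483.0*I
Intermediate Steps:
o(z) = 9 + z
-1502*(√(o(-3) - 596) - 626) = -1502*(√((9 - 3) - 596) - 626) = -1502*(√(6 - 596) - 626) = -1502*(√(-590) - 626) = -1502*(I*√590 - 626) = -1502*(-626 + I*√590) = 940252 - 1502*I*√590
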